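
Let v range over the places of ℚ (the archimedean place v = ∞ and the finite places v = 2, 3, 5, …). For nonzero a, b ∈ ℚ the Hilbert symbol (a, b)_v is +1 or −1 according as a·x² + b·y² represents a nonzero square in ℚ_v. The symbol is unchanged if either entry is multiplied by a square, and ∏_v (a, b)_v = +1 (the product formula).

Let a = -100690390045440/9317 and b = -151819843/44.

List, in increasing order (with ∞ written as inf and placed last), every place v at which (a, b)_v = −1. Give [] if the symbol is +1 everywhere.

(a, b) ≡ (-4001292295, -1985753) mod (ℚ^×)²; places V = {2, 3, 5, 7, 11, 13, 17, 29, 31, 37, 41, ∞}.
(a,b)_5: α=1, u≡1; β=0, v≡3 (mod 5); (1|5)=+1, (3|5)=-1; sign (−1)^0·+1^0·-1^1 = -1.
(a,b)_11: α=-3, u≡2; β=-1, v≡3 (mod 11); (2|11)=-1, (3|11)=+1; sign (−1)^1·-1^-1·+1^-3 = +1.
(a,b)_31: α=1, u≡23; β=0, v≡16 (mod 31); (23|31)=-1, (16|31)=+1; sign (−1)^0·-1^0·+1^1 = +1.
(a,b)_3: α=2, u≡2; β=0, v≡1 (mod 3); (2|3)=-1, (1|3)=+1; sign (−1)^0·-1^0·+1^2 = +1.
(a,b)_∞: sgn(-4001292295)=−, sgn(-1985753)=−, so -1.
(a,b)_29: α=2, u≡21; β=2, v≡4 (mod 29); (21|29)=-1, (4|29)=+1; sign (−1)^0·-1^2·+1^2 = +1.
(a,b)_41: α=1, u≡32; β=1, v≡11 (mod 41); (32|41)=+1, (11|41)=-1; sign (−1)^0·+1^1·-1^1 = -1.
(a,b)_7: α=-1, u≡1; β=1, v≡3 (mod 7); (1|7)=+1, (3|7)=-1; sign (−1)^1·+1^1·-1^-1 = +1.
(a,b)_37: α=1, u≡30; β=1, v≡14 (mod 37); (30|37)=+1, (14|37)=-1; sign (−1)^0·+1^1·-1^1 = -1.
(a,b)_2: α=8, β=-2; u≡1, v≡7 (mod 8); ε(u)ε(v)=0·1, αω(v)=8·0, βω(u)=-2·0; sum ≡ 0  ⇒  +1.
(a,b)_13: α=1, u≡4; β=0, v≡4 (mod 13); (4|13)=+1, (4|13)=+1; sign (−1)^0·+1^0·+1^1 = +1.
(a,b)_17: α=1, u≡9; β=1, v≡15 (mod 17); (9|17)=+1, (15|17)=+1; sign (−1)^0·+1^1·+1^1 = +1.
|Ram(-4001292295, -1985753)| = 4, even; anisotropic at {5, 37, 41, ∞}.

[5, 37, 41, inf]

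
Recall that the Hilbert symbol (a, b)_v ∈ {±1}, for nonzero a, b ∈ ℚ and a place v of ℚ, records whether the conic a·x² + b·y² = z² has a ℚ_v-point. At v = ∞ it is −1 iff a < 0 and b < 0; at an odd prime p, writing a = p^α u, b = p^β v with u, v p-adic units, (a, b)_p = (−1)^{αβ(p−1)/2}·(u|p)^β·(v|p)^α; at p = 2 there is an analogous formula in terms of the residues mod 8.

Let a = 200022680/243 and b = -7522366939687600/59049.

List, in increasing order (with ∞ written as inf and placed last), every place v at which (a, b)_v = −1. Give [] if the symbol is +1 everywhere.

(a, b) ≡ (4290, -91) mod (ℚ^×)²; places V = {2, 3, 5, 7, 11, 13, 17, ∞}.
(a,b)_3: α=-5, u≡2; β=-10, v≡2 (mod 3); (2|3)=-1, (2|3)=-1; sign (−1)^0·-1^-10·-1^-5 = -1.
(a,b)_5: α=1, u≡2; β=2, v≡4 (mod 5); (2|5)=-1, (4|5)=+1; sign (−1)^0·-1^2·+1^1 = +1.
(a,b)_7: α=0, u≡5; β=1, v≡4 (mod 7); (5|7)=-1, (4|7)=+1; sign (−1)^0·-1^1·+1^0 = -1.
(a,b)_17: α=2, u≡10; β=4, v≡10 (mod 17); (10|17)=-1, (10|17)=-1; sign (−1)^0·-1^4·-1^2 = +1.
(a,b)_∞: sgn(4290)=+, sgn(-91)=−, so +1.
(a,b)_13: α=1, u≡6; β=3, v≡7 (mod 13); (6|13)=-1, (7|13)=-1; sign (−1)^0·-1^3·-1^1 = +1.
(a,b)_11: α=3, u≡9; β=4, v≡8 (mod 11); (9|11)=+1, (8|11)=-1; sign (−1)^0·+1^4·-1^3 = -1.
(a,b)_2: α=3, β=4; u≡1, v≡5 (mod 8); ε(u)ε(v)=0·0, αω(v)=3·1, βω(u)=4·0; sum ≡ 1  ⇒  -1.
|Ram(4290, -91)| = 4, even; anisotropic at {2, 3, 7, 11}.

[2, 3, 7, 11]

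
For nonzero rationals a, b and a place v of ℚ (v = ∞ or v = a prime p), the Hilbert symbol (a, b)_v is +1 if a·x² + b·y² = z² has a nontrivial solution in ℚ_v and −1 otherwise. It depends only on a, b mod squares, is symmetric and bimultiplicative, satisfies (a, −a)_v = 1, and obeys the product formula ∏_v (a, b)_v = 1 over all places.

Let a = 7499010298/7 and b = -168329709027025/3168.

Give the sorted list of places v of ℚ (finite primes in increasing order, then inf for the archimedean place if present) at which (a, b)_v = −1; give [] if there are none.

[7, 31]

(a, b) ≡ (369334, -266662) mod (ℚ^×)²; places V = {2, 3, 5, 7, 11, 13, 17, 23, 29, 31, 37, ∞}.
(a,b)_23: α=1, u≡16; β=1, v≡22 (mod 23); (16|23)=+1, (22|23)=-1; sign (−1)^1·+1^1·-1^1 = +1.
(a,b)_5: α=0, u≡4; β=2, v≡3 (mod 5); (4|5)=+1, (3|5)=-1; sign (−1)^0·+1^2·-1^0 = +1.
(a,b)_7: α=-1, u≡3; β=4, v≡5 (mod 7); (3|7)=-1, (5|7)=-1; sign (−1)^0·-1^4·-1^-1 = -1.
(a,b)_29: α=2, u≡17; β=0, v≡9 (mod 29); (17|29)=-1, (9|29)=+1; sign (−1)^0·-1^0·+1^2 = +1.
(a,b)_11: α=0, u≡3; β=-1, v≡2 (mod 11); (3|11)=+1, (2|11)=-1; sign (−1)^0·+1^-1·-1^0 = +1.
(a,b)_3: α=0, u≡1; β=-2, v≡2 (mod 3); (1|3)=+1, (2|3)=-1; sign (−1)^0·+1^-2·-1^0 = +1.
(a,b)_17: α=0, u≡2; β=1, v≡3 (mod 17); (2|17)=+1, (3|17)=-1; sign (−1)^0·+1^1·-1^0 = +1.
(a,b)_∞: sgn(369334)=+, sgn(-266662)=−, so +1.
(a,b)_31: α=1, u≡7; β=1, v≡20 (mod 31); (7|31)=+1, (20|31)=+1; sign (−1)^1·+1^1·+1^1 = -1.
(a,b)_2: α=1, β=-5; u≡3, v≡5 (mod 8); ε(u)ε(v)=1·0, αω(v)=1·1, βω(u)=-5·1; sum ≡ 0  ⇒  +1.
(a,b)_13: α=2, u≡1; β=2, v≡7 (mod 13); (1|13)=+1, (7|13)=-1; sign (−1)^0·+1^2·-1^2 = +1.
(a,b)_37: α=1, u≡29; β=2, v≡30 (mod 37); (29|37)=-1, (30|37)=+1; sign (−1)^0·-1^2·+1^1 = +1.
Ram(369334, -266662) = {7, 31}; no ℚ_7-point on the conic.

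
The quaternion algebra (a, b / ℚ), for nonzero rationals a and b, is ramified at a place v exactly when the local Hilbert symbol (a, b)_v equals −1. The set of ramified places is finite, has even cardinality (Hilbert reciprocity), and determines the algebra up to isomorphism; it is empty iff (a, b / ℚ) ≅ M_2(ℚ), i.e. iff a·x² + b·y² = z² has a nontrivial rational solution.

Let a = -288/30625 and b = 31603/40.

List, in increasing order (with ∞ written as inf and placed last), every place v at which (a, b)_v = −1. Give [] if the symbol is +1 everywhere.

(a, b) ≡ (-2, 1870) mod (ℚ^×)²; places V = {2, 3, 5, 7, 11, 13, 17, ∞}.
(a,b)_17: α=0, u≡15; β=1, v≡1 (mod 17); (15|17)=+1, (1|17)=+1; sign (−1)^0·+1^1·+1^0 = +1.
(a,b)_3: α=2, u≡1; β=0, v≡1 (mod 3); (1|3)=+1, (1|3)=+1; sign (−1)^0·+1^0·+1^2 = +1.
(a,b)_7: α=-2, u≡3; β=0, v≡1 (mod 7); (3|7)=-1, (1|7)=+1; sign (−1)^0·-1^0·+1^-2 = +1.
(a,b)_5: α=-4, u≡3; β=-1, v≡1 (mod 5); (3|5)=-1, (1|5)=+1; sign (−1)^0·-1^-1·+1^-4 = -1.
(a,b)_11: α=0, u≡9; β=1, v≡5 (mod 11); (9|11)=+1, (5|11)=+1; sign (−1)^0·+1^1·+1^0 = +1.
(a,b)_13: α=0, u≡5; β=2, v≡5 (mod 13); (5|13)=-1, (5|13)=-1; sign (−1)^0·-1^2·-1^0 = +1.
(a,b)_2: α=5, β=-3; u≡7, v≡7 (mod 8); ε(u)ε(v)=1·1, αω(v)=5·0, βω(u)=-3·0; sum ≡ 1  ⇒  -1.
(a,b)_∞: sgn(-2)=−, sgn(1870)=+, so +1.
(-2, 1870 / ℚ) ramifies at {2, 5}: a division algebra.

[2, 5]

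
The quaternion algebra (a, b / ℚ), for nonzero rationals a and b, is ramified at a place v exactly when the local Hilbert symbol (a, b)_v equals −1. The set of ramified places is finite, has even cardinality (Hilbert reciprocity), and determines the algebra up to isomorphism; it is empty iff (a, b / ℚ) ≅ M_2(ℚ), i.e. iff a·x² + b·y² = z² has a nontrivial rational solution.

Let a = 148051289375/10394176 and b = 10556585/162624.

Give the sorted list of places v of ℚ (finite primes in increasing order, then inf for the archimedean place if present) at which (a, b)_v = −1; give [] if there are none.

[3, 5, 7, 13, 17, 29]

(a, b) ≡ (5423, 1365) mod (ℚ^×)²; places V = {2, 3, 5, 7, 11, 13, 17, 19, 29, 31, ∞}.
(a,b)_13: α=-2, u≡2; β=3, v≡3 (mod 13); (2|13)=-1, (3|13)=+1; sign (−1)^0·-1^3·+1^-2 = -1.
(a,b)_19: α=2, u≡18; β=0, v≡11 (mod 19); (18|19)=-1, (11|19)=+1; sign (−1)^0·-1^0·+1^2 = +1.
(a,b)_3: α=0, u≡2; β=-1, v≡2 (mod 3); (2|3)=-1, (2|3)=-1; sign (−1)^0·-1^-1·-1^0 = -1.
(a,b)_31: α=-2, u≡17; β=2, v≡10 (mod 31); (17|31)=-1, (10|31)=+1; sign (−1)^0·-1^2·+1^-2 = +1.
(a,b)_2: α=-6, β=-6; u≡7, v≡5 (mod 8); ε(u)ε(v)=1·0, αω(v)=-6·1, βω(u)=-6·0; sum ≡ 0  ⇒  +1.
(a,b)_17: α=1, u≡13; β=0, v≡5 (mod 17); (13|17)=+1, (5|17)=-1; sign (−1)^0·+1^0·-1^1 = -1.
(a,b)_∞: sgn(5423)=+, sgn(1365)=+, so +1.
(a,b)_11: α=3, u≡3; β=-2, v≡3 (mod 11); (3|11)=+1, (3|11)=+1; sign (−1)^0·+1^-2·+1^3 = +1.
(a,b)_7: α=0, u≡5; β=-1, v≡3 (mod 7); (5|7)=-1, (3|7)=-1; sign (−1)^0·-1^-1·-1^0 = -1.
(a,b)_5: α=4, u≡3; β=1, v≡3 (mod 5); (3|5)=-1, (3|5)=-1; sign (−1)^0·-1^1·-1^4 = -1.
(a,b)_29: α=1, u≡13; β=0, v≡3 (mod 29); (13|29)=+1, (3|29)=-1; sign (−1)^0·+1^0·-1^1 = -1.
|Ram(5423, 1365)| = 6, even; anisotropic at {3, 5, 7, 13, 17, 29}.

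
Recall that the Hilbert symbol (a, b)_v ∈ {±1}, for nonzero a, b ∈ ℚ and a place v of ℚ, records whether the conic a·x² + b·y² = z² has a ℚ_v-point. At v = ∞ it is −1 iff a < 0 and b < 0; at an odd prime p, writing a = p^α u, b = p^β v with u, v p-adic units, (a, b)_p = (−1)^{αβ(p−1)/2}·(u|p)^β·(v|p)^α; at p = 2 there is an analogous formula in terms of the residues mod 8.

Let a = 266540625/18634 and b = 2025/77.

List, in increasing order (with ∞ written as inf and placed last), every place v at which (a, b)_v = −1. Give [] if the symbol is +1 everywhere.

Mod squares: a ≡ 10010, b ≡ 77. Check v ∈ {∞, 2, 3, 5, 7, 11, 13}.
v=13: a=13^1·(≡9), b=13^0·(≡3) mod 13; (9|13)=+1, (3|13)=+1; (−1)^{1·0·6}·(+1)^0·(+1)^1 = +1.
v=3: a=3^8·(≡2), b=3^4·(≡2) mod 3; (2|3)=-1, (2|3)=-1; (−1)^{8·4·1}·(-1)^4·(-1)^8 = +1.
v=∞: 10010 > 0 and 77 > 0  ⇒  (a,b)_∞ = +1.
v=2: v_2(a)=-1, v_2(b)=0; units ≡ 5, 5 (mod 8); ε·ε+αω+βω = 0·0+-1·1+0·1 ≡ 1  ⇒  (a,b)_2 = -1.
v=11: a=11^-3·(≡7), b=11^-1·(≡8) mod 11; (7|11)=-1, (8|11)=-1; (−1)^{-3·-1·5}·(-1)^-1·(-1)^-3 = -1.
v=7: a=7^-1·(≡4), b=7^-1·(≡4) mod 7; (4|7)=+1, (4|7)=+1; (−1)^{-1·-1·3}·(+1)^-1·(+1)^-1 = -1.
v=5: a=5^5·(≡2), b=5^2·(≡3) mod 5; (2|5)=-1, (3|5)=-1; (−1)^{5·2·2}·(-1)^2·(-1)^5 = -1.
Ram(10010, 77) = {2, 5, 7, 11}; no ℚ_2-point on the conic.

[2, 5, 7, 11]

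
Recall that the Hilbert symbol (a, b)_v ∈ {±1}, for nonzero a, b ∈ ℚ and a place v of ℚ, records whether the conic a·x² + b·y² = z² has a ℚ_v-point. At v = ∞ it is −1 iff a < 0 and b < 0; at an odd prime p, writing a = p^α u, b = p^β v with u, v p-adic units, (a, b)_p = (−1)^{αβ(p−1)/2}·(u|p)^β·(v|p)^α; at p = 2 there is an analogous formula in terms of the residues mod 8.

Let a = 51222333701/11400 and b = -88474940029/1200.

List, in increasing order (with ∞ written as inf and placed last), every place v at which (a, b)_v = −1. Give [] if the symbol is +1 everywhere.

(a, b) ≡ (490314, -22287) mod (ℚ^×)²; places V = {2, 3, 5, 7, 11, 17, 19, 23, 29, ∞}.
(a,b)_17: α=3, u≡10; β=3, v≡9 (mod 17); (10|17)=-1, (9|17)=+1; sign (−1)^0·-1^3·+1^3 = -1.
(a,b)_5: α=-2, u≡1; β=-2, v≡2 (mod 5); (1|5)=+1, (2|5)=-1; sign (−1)^0·+1^-2·-1^-2 = +1.
(a,b)_19: α=-1, u≡7; β=1, v≡4 (mod 19); (7|19)=+1, (4|19)=+1; sign (−1)^1·+1^1·+1^-1 = -1.
(a,b)_23: α=1, u≡14; β=1, v≡17 (mod 23); (14|23)=-1, (17|23)=-1; sign (−1)^1·-1^1·-1^1 = -1.
(a,b)_7: α=2, u≡5; β=2, v≡1 (mod 7); (5|7)=-1, (1|7)=+1; sign (−1)^0·-1^2·+1^2 = +1.
(a,b)_∞: sgn(490314)=+, sgn(-22287)=−, so +1.
(a,b)_3: α=-1, u≡1; β=-1, v≡2 (mod 3); (1|3)=+1, (2|3)=-1; sign (−1)^1·+1^-1·-1^-1 = +1.
(a,b)_11: α=1, u≡8; β=0, v≡8 (mod 11); (8|11)=-1, (8|11)=-1; sign (−1)^0·-1^0·-1^1 = -1.
(a,b)_29: α=2, u≡27; β=2, v≡17 (mod 29); (27|29)=-1, (17|29)=-1; sign (−1)^0·-1^2·-1^2 = +1.
(a,b)_2: α=-3, β=-4; u≡5, v≡1 (mod 8); ε(u)ε(v)=0·0, αω(v)=-3·0, βω(u)=-4·1; sum ≡ 0  ⇒  +1.
Ram(490314, -22287) = {11, 17, 19, 23}; no ℚ_11-point on the conic.

[11, 17, 19, 23]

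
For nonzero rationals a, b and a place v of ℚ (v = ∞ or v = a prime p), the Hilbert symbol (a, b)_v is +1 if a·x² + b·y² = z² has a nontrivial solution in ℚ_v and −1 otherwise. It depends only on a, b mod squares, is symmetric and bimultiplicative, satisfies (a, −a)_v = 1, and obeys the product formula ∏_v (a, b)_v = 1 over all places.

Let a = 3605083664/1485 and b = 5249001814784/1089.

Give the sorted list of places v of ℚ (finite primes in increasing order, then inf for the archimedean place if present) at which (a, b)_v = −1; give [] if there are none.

[3, 7, 11, 13]

Mod squares: a ≡ 26565, b ≡ 299. Check v ∈ {∞, 2, 3, 5, 7, 11, 13, 23}.
v=5: a=5^-1·(≡2), b=5^0·(≡1) mod 5; (2|5)=-1, (1|5)=+1; (−1)^{-1·0·2}·(-1)^0·(+1)^-1 = +1.
v=∞: 26565 > 0 and 299 > 0  ⇒  (a,b)_∞ = +1.
v=13: a=13^4·(≡11), b=13^5·(≡3) mod 13; (11|13)=-1, (3|13)=+1; (−1)^{4·5·6}·(-1)^5·(+1)^4 = -1.
v=7: a=7^3·(≡4), b=7^4·(≡5) mod 7; (4|7)=+1, (5|7)=-1; (−1)^{3·4·3}·(+1)^4·(-1)^3 = -1.
v=11: a=11^-1·(≡2), b=11^-2·(≡10) mod 11; (2|11)=-1, (10|11)=-1; (−1)^{-1·-2·5}·(-1)^-2·(-1)^-1 = -1.
v=23: a=23^1·(≡7), b=23^1·(≡2) mod 23; (7|23)=-1, (2|23)=+1; (−1)^{1·1·11}·(-1)^1·(+1)^1 = +1.
v=2: v_2(a)=4, v_2(b)=8; units ≡ 5, 3 (mod 8); ε·ε+αω+βω = 0·1+4·1+8·1 ≡ 0  ⇒  (a,b)_2 = +1.
v=3: a=3^-3·(≡2), b=3^-2·(≡2) mod 3; (2|3)=-1, (2|3)=-1; (−1)^{-3·-2·1}·(-1)^-2·(-1)^-3 = -1.
|Ram(26565, 299)| = 4, even; anisotropic at {3, 7, 11, 13}.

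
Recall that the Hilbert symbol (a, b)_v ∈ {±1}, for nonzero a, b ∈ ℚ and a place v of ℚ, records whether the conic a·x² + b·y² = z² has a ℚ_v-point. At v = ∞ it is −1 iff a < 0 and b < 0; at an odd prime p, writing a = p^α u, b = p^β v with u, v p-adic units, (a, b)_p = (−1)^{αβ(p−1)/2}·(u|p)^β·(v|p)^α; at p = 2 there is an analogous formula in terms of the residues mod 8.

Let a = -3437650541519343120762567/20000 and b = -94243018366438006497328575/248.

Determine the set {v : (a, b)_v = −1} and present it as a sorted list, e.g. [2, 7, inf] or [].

[7, 31, 41, 43, 47, inf]

(a, b) ≡ (-74046, -25436306) mod (ℚ^×)²; places V = {2, 3, 5, 7, 17, 23, 29, 31, 41, 43, 47, ∞}.
(a,b)_3: α=5, u≡2; β=6, v≡1 (mod 3); (2|3)=-1, (1|3)=+1; sign (−1)^0·-1^6·+1^5 = +1.
(a,b)_43: α=1, u≡11; β=1, v≡15 (mod 43); (11|43)=+1, (15|43)=+1; sign (−1)^1·+1^1·+1^1 = -1.
(a,b)_2: α=-5, β=-3; u≡1, v≡7 (mod 8); ε(u)ε(v)=0·1, αω(v)=-5·0, βω(u)=-3·0; sum ≡ 0  ⇒  +1.
(a,b)_17: α=2, u≡12; β=0, v≡12 (mod 17); (12|17)=-1, (12|17)=-1; sign (−1)^0·-1^0·-1^2 = +1.
(a,b)_5: α=-4, u≡4; β=2, v≡4 (mod 5); (4|5)=+1, (4|5)=+1; sign (−1)^0·+1^2·+1^-4 = +1.
(a,b)_∞: sgn(-74046)=−, sgn(-25436306)=−, so -1.
(a,b)_23: α=2, u≡14; β=0, v≡21 (mod 23); (14|23)=-1, (21|23)=-1; sign (−1)^0·-1^0·-1^2 = +1.
(a,b)_47: α=2, u≡20; β=3, v≡18 (mod 47); (20|47)=-1, (18|47)=+1; sign (−1)^0·-1^3·+1^2 = -1.
(a,b)_31: α=0, u≡21; β=-1, v≡29 (mod 31); (21|31)=-1, (29|31)=-1; sign (−1)^0·-1^-1·-1^0 = -1.
(a,b)_41: α=3, u≡4; β=4, v≡24 (mod 41); (4|41)=+1, (24|41)=-1; sign (−1)^0·+1^4·-1^3 = -1.
(a,b)_7: α=5, u≡6; β=5, v≡6 (mod 7); (6|7)=-1, (6|7)=-1; sign (−1)^1·-1^5·-1^5 = -1.
(a,b)_29: α=2, u≡16; β=3, v≡5 (mod 29); (16|29)=+1, (5|29)=+1; sign (−1)^0·+1^3·+1^2 = +1.
(-74046, -25436306 / ℚ) ramifies at {7, 31, 41, 43, 47, ∞}: a division algebra.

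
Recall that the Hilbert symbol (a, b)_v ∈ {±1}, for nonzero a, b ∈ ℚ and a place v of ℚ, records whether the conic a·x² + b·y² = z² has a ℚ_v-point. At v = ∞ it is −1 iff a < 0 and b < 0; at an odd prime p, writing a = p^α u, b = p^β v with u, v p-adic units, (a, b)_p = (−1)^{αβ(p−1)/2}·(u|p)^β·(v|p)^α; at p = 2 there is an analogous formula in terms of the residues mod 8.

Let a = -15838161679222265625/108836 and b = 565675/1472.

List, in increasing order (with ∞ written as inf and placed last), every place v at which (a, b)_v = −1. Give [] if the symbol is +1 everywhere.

[3, 7, 11, 31]

Mod squares: a ≡ -1542773001, b ≡ 4301. Check v ∈ {∞, 2, 3, 5, 7, 11, 13, 17, 19, 23, 29, 31}.
v=11: a=11^5·(≡7), b=11^3·(≡2) mod 11; (7|11)=-1, (2|11)=-1; (−1)^{5·3·5}·(-1)^3·(-1)^5 = -1.
v=19: a=19^1·(≡1), b=19^0·(≡5) mod 19; (1|19)=+1, (5|19)=+1; (−1)^{1·0·9}·(+1)^0·(+1)^1 = +1.
v=17: a=17^3·(≡8), b=17^1·(≡4) mod 17; (8|17)=+1, (4|17)=+1; (−1)^{3·1·8}·(+1)^1·(+1)^3 = +1.
v=2: v_2(a)=-2, v_2(b)=-6; units ≡ 7, 5 (mod 8); ε·ε+αω+βω = 1·0+-2·1+-6·0 ≡ 0  ⇒  (a,b)_2 = +1.
v=13: a=13^-2·(≡10), b=13^0·(≡2) mod 13; (10|13)=+1, (2|13)=-1; (−1)^{-2·0·6}·(+1)^0·(-1)^-2 = +1.
v=31: a=31^1·(≡5), b=31^0·(≡26) mod 31; (5|31)=+1, (26|31)=-1; (−1)^{1·0·15}·(+1)^0·(-1)^1 = -1.
v=29: a=29^1·(≡27), b=29^0·(≡4) mod 29; (27|29)=-1, (4|29)=+1; (−1)^{1·0·14}·(-1)^0·(+1)^1 = +1.
v=7: a=7^-1·(≡3), b=7^0·(≡6) mod 7; (3|7)=-1, (6|7)=-1; (−1)^{-1·0·3}·(-1)^0·(-1)^-1 = -1.
v=3: a=3^1·(≡2), b=3^0·(≡2) mod 3; (2|3)=-1, (2|3)=-1; (−1)^{1·0·1}·(-1)^0·(-1)^1 = -1.
v=∞: -1542773001 < 0 and 4301 > 0  ⇒  (a,b)_∞ = +1.
v=23: a=23^-1·(≡5), b=23^-1·(≡2) mod 23; (5|23)=-1, (2|23)=+1; (−1)^{-1·-1·11}·(-1)^-1·(+1)^-1 = +1.
v=5: a=5^8·(≡1), b=5^2·(≡1) mod 5; (1|5)=+1, (1|5)=+1; (−1)^{8·2·2}·(+1)^2·(+1)^8 = +1.
(-1542773001, 4301 / ℚ) ramifies at {3, 7, 11, 31}: a division algebra.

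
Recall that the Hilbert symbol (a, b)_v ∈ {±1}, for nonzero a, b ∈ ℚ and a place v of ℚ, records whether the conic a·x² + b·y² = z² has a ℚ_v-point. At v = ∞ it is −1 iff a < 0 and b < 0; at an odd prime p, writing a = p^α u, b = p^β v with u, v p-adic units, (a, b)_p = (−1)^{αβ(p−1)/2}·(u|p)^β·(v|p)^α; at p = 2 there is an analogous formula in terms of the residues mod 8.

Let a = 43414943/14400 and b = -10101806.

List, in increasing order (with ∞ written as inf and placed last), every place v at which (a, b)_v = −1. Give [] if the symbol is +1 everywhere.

[13, 19]

Mod squares: a ≡ 143, b ≡ -494. Check v ∈ {∞, 2, 3, 5, 11, 13, 19, 29}.
v=11: a=11^1·(≡2), b=11^2·(≡4) mod 11; (2|11)=-1, (4|11)=+1; (−1)^{1·2·5}·(-1)^2·(+1)^1 = +1.
v=19: a=19^2·(≡13), b=19^1·(≡3) mod 19; (13|19)=-1, (3|19)=-1; (−1)^{2·1·9}·(-1)^1·(-1)^2 = -1.
v=∞: 143 > 0 and -494 < 0  ⇒  (a,b)_∞ = +1.
v=29: a=29^2·(≡2), b=29^0·(≡25) mod 29; (2|29)=-1, (25|29)=+1; (−1)^{2·0·14}·(-1)^0·(+1)^2 = +1.
v=2: v_2(a)=-6, v_2(b)=1; units ≡ 7, 1 (mod 8); ε·ε+αω+βω = 1·0+-6·0+1·0 ≡ 0  ⇒  (a,b)_2 = +1.
v=5: a=5^-2·(≡3), b=5^0·(≡4) mod 5; (3|5)=-1, (4|5)=+1; (−1)^{-2·0·2}·(-1)^0·(+1)^-2 = +1.
v=3: a=3^-2·(≡2), b=3^0·(≡1) mod 3; (2|3)=-1, (1|3)=+1; (−1)^{-2·0·1}·(-1)^0·(+1)^-2 = +1.
v=13: a=13^1·(≡6), b=13^3·(≡4) mod 13; (6|13)=-1, (4|13)=+1; (−1)^{1·3·6}·(-1)^3·(+1)^1 = -1.
|Ram(143, -494)| = 2, even; anisotropic at {13, 19}.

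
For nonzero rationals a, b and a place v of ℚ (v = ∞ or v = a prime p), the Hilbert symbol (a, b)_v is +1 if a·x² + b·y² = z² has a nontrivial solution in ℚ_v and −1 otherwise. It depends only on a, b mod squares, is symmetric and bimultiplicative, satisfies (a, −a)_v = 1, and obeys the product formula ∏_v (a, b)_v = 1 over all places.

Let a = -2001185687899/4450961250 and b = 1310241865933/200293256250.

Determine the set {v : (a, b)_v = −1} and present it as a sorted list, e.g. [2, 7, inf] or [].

[2, 5]

(a, b) ≡ (-38, 130) mod (ℚ^×)²; places V = {2, 3, 5, 7, 11, 13, 17, 19, 29, 31, 37, ∞}.
(a,b)_11: α=0, u≡2; β=2, v≡4 (mod 11); (2|11)=-1, (4|11)=+1; sign (−1)^0·-1^2·+1^0 = +1.
(a,b)_5: α=-4, u≡2; β=-5, v≡4 (mod 5); (2|5)=-1, (4|5)=+1; sign (−1)^0·-1^-5·+1^-4 = -1.
(a,b)_17: α=-2, u≡13; β=-2, v≡6 (mod 17); (13|17)=+1, (6|17)=-1; sign (−1)^0·+1^-2·-1^-2 = +1.
(a,b)_29: α=2, u≡22; β=0, v≡14 (mod 29); (22|29)=+1, (14|29)=-1; sign (−1)^0·+1^0·-1^2 = +1.
(a,b)_7: α=0, u≡1; β=4, v≡4 (mod 7); (1|7)=+1, (4|7)=+1; sign (−1)^0·+1^4·+1^0 = +1.
(a,b)_13: α=0, u≡12; β=1, v≡12 (mod 13); (12|13)=+1, (12|13)=+1; sign (−1)^0·+1^1·+1^0 = +1.
(a,b)_31: α=2, u≡27; β=2, v≡30 (mod 31); (27|31)=-1, (30|31)=-1; sign (−1)^0·-1^2·-1^2 = +1.
(a,b)_37: α=-2, u≡21; β=-2, v≡18 (mod 37); (21|37)=+1, (18|37)=-1; sign (−1)^0·+1^-2·-1^-2 = +1.
(a,b)_∞: sgn(-38)=−, sgn(130)=+, so +1.
(a,b)_2: α=-1, β=-1; u≡5, v≡1 (mod 8); ε(u)ε(v)=0·0, αω(v)=-1·0, βω(u)=-1·1; sum ≡ 1  ⇒  -1.
(a,b)_3: α=-2, u≡1; β=-4, v≡1 (mod 3); (1|3)=+1, (1|3)=+1; sign (−1)^0·+1^-4·+1^-2 = +1.
(a,b)_19: α=5, u≡5; β=2, v≡4 (mod 19); (5|19)=+1, (4|19)=+1; sign (−1)^0·+1^2·+1^5 = +1.
Ram(-38, 130) = {2, 5}; no ℚ_2-point on the conic.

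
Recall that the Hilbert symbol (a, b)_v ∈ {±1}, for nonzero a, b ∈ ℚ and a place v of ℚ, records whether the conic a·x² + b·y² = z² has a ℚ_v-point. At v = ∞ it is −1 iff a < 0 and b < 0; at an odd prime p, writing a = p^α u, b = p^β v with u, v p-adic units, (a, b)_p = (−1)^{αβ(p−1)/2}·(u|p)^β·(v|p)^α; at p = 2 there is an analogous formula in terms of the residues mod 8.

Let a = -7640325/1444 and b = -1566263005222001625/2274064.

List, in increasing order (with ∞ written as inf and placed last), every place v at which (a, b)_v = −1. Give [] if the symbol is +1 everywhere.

Mod squares: a ≡ -77, b ≡ -385. Check v ∈ {∞, 2, 3, 5, 7, 11, 13, 19, 23, 29}.
v=2: v_2(a)=-2, v_2(b)=-4; units ≡ 3, 7 (mod 8); ε·ε+αω+βω = 1·1+-2·0+-4·1 ≡ 1  ⇒  (a,b)_2 = -1.
v=23: a=23^0·(≡14), b=23^2·(≡18) mod 23; (14|23)=-1, (18|23)=+1; (−1)^{0·2·11}·(-1)^2·(+1)^0 = +1.
v=13: a=13^0·(≡9), b=13^-2·(≡7) mod 13; (9|13)=+1, (7|13)=-1; (−1)^{0·-2·6}·(+1)^-2·(-1)^0 = +1.
v=7: a=7^3·(≡3), b=7^11·(≡4) mod 7; (3|7)=-1, (4|7)=+1; (−1)^{3·11·3}·(-1)^11·(+1)^3 = +1.
v=29: a=29^0·(≡12), b=29^-2·(≡21) mod 29; (12|29)=-1, (21|29)=-1; (−1)^{0·-2·14}·(-1)^-2·(-1)^0 = +1.
v=5: a=5^2·(≡3), b=5^3·(≡3) mod 5; (3|5)=-1, (3|5)=-1; (−1)^{2·3·2}·(-1)^3·(-1)^2 = -1.
v=∞: -77 < 0 and -385 < 0  ⇒  (a,b)_∞ = -1.
v=19: a=19^-2·(≡3), b=19^0·(≡12) mod 19; (3|19)=-1, (12|19)=-1; (−1)^{-2·0·9}·(-1)^0·(-1)^-2 = +1.
v=3: a=3^4·(≡1), b=3^2·(≡2) mod 3; (1|3)=+1, (2|3)=-1; (−1)^{4·2·1}·(+1)^2·(-1)^4 = +1.
v=11: a=11^1·(≡3), b=11^3·(≡1) mod 11; (3|11)=+1, (1|11)=+1; (−1)^{1·3·5}·(+1)^3·(+1)^1 = -1.
|Ram(-77, -385)| = 4, even; anisotropic at {2, 5, 11, ∞}.

[2, 5, 11, inf]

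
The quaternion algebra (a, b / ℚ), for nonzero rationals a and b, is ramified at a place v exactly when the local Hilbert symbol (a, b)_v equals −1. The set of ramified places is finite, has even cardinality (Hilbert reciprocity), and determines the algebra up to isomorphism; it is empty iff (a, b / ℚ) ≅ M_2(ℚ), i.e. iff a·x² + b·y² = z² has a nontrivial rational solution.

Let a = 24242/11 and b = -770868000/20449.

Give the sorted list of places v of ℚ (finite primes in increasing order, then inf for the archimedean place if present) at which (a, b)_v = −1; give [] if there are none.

(a, b) ≡ (266662, -4370) mod (ℚ^×)²; places V = {2, 3, 5, 7, 11, 13, 17, 19, 23, 31, ∞}.
(a,b)_23: α=1, u≡8; β=1, v≡7 (mod 23); (8|23)=+1, (7|23)=-1; sign (−1)^1·+1^1·-1^1 = +1.
(a,b)_11: α=-1, u≡9; β=-2, v≡8 (mod 11); (9|11)=+1, (8|11)=-1; sign (−1)^0·+1^-2·-1^-1 = -1.
(a,b)_7: α=0, u≡2; β=2, v≡5 (mod 7); (2|7)=+1, (5|7)=-1; sign (−1)^0·+1^2·-1^0 = +1.
(a,b)_5: α=0, u≡2; β=3, v≡4 (mod 5); (2|5)=-1, (4|5)=+1; sign (−1)^0·-1^3·+1^0 = -1.
(a,b)_19: α=0, u≡5; β=1, v≡6 (mod 19); (5|19)=+1, (6|19)=+1; sign (−1)^0·+1^1·+1^0 = +1.
(a,b)_3: α=0, u≡1; β=2, v≡1 (mod 3); (1|3)=+1, (1|3)=+1; sign (−1)^0·+1^2·+1^0 = +1.
(a,b)_13: α=0, u≡8; β=-2, v≡5 (mod 13); (8|13)=-1, (5|13)=-1; sign (−1)^0·-1^-2·-1^0 = +1.
(a,b)_17: α=1, u≡6; β=0, v≡4 (mod 17); (6|17)=-1, (4|17)=+1; sign (−1)^0·-1^0·+1^1 = +1.
(a,b)_∞: sgn(266662)=+, sgn(-4370)=−, so +1.
(a,b)_31: α=1, u≡26; β=0, v≡16 (mod 31); (26|31)=-1, (16|31)=+1; sign (−1)^0·-1^0·+1^1 = +1.
(a,b)_2: α=1, β=5; u≡3, v≡7 (mod 8); ε(u)ε(v)=1·1, αω(v)=1·0, βω(u)=5·1; sum ≡ 0  ⇒  +1.
Ram(266662, -4370) = {5, 11}; no ℚ_5-point on the conic.

[5, 11]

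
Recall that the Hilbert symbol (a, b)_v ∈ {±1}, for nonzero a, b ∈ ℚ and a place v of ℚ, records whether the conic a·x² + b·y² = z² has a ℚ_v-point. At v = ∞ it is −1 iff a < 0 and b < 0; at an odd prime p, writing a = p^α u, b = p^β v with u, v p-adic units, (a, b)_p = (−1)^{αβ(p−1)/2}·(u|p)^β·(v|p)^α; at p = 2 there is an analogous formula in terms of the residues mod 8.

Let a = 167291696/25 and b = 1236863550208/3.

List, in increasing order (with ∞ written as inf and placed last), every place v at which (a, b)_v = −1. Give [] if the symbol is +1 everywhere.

[3, 11, 13, 17]

Mod squares: a ≡ 299, b ≡ 561. Check v ∈ {∞, 2, 3, 5, 11, 13, 17, 23}.
v=3: a=3^0·(≡2), b=3^-1·(≡1) mod 3; (2|3)=-1, (1|3)=+1; (−1)^{0·-1·1}·(-1)^-1·(+1)^0 = -1.
v=23: a=23^1·(≡16), b=23^2·(≡13) mod 23; (16|23)=+1, (13|23)=+1; (−1)^{1·2·11}·(+1)^2·(+1)^1 = +1.
v=13: a=13^1·(≡4), b=13^2·(≡2) mod 13; (4|13)=+1, (2|13)=-1; (−1)^{1·2·6}·(+1)^2·(-1)^1 = -1.
v=2: v_2(a)=4, v_2(b)=8; units ≡ 3, 1 (mod 8); ε·ε+αω+βω = 1·0+4·0+8·1 ≡ 0  ⇒  (a,b)_2 = +1.
v=∞: 299 > 0 and 561 > 0  ⇒  (a,b)_∞ = +1.
v=11: a=11^2·(≡10), b=11^1·(≡6) mod 11; (10|11)=-1, (6|11)=-1; (−1)^{2·1·5}·(-1)^1·(-1)^2 = -1.
v=17: a=17^2·(≡6), b=17^3·(≡4) mod 17; (6|17)=-1, (4|17)=+1; (−1)^{2·3·8}·(-1)^3·(+1)^2 = -1.
v=5: a=5^-2·(≡1), b=5^0·(≡1) mod 5; (1|5)=+1, (1|5)=+1; (−1)^{-2·0·2}·(+1)^0·(+1)^-2 = +1.
(299, 561 / ℚ) ramifies at {3, 11, 13, 17}: a division algebra.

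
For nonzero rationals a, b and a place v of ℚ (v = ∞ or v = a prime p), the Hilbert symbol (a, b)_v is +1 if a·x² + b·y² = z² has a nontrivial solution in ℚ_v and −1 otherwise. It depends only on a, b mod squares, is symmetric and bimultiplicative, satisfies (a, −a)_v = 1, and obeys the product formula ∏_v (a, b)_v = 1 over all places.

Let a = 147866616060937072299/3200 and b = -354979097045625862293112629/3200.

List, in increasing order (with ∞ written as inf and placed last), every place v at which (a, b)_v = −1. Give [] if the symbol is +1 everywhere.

[2, 3, 13, 31]

(a, b) ≡ (116358, -279337276218) mod (ℚ^×)²; places V = {2, 3, 5, 7, 11, 13, 23, 31, 37, 41, 43, ∞}.
(a,b)_2: α=-7, β=-7; u≡3, v≡3 (mod 8); ε(u)ε(v)=1·1, αω(v)=-7·1, βω(u)=-7·1; sum ≡ 1  ⇒  -1.
(a,b)_11: α=1, u≡8; β=1, v≡5 (mod 11); (8|11)=-1, (5|11)=+1; sign (−1)^1·-1^1·+1^1 = +1.
(a,b)_13: α=2, u≡5; β=3, v≡3 (mod 13); (5|13)=-1, (3|13)=+1; sign (−1)^0·-1^3·+1^2 = -1.
(a,b)_7: α=4, u≡2; β=5, v≡3 (mod 7); (2|7)=+1, (3|7)=-1; sign (−1)^0·+1^5·-1^4 = +1.
(a,b)_23: α=2, u≡6; β=3, v≡5 (mod 23); (6|23)=+1, (5|23)=-1; sign (−1)^0·+1^3·-1^2 = +1.
(a,b)_3: α=3, u≡2; β=3, v≡2 (mod 3); (2|3)=-1, (2|3)=-1; sign (−1)^1·-1^3·-1^3 = -1.
(a,b)_5: α=-2, u≡3; β=-2, v≡2 (mod 5); (3|5)=-1, (2|5)=-1; sign (−1)^0·-1^-2·-1^-2 = +1.
(a,b)_43: α=1, u≡31; β=1, v≡30 (mod 43); (31|43)=+1, (30|43)=-1; sign (−1)^1·+1^1·-1^1 = +1.
(a,b)_∞: sgn(116358)=+, sgn(-279337276218)=−, so +1.
(a,b)_41: α=1, u≡33; β=1, v≡25 (mod 41); (33|41)=+1, (25|41)=+1; sign (−1)^0·+1^1·+1^1 = +1.
(a,b)_37: α=2, u≡11; β=3, v≡17 (mod 37); (11|37)=+1, (17|37)=-1; sign (−1)^0·+1^3·-1^2 = +1.
(a,b)_31: α=2, u≡21; β=3, v≡30 (mod 31); (21|31)=-1, (30|31)=-1; sign (−1)^0·-1^3·-1^2 = -1.
|Ram(116358, -279337276218)| = 4, even; anisotropic at {2, 3, 13, 31}.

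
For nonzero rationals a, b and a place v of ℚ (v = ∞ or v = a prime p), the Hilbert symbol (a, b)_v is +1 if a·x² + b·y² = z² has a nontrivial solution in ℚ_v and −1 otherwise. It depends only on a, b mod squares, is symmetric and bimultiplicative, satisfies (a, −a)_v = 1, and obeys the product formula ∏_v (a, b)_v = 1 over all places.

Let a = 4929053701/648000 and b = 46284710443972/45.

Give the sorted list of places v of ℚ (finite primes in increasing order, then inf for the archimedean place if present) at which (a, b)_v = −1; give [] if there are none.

[5, 11, 29, 47]

(a, b) ≡ (1683305, 9758119085) mod (ℚ^×)²; places V = {2, 3, 5, 7, 11, 13, 17, 19, 29, 31, 47, ∞}.
(a,b)_31: α=0, u≡19; β=1, v≡20 (mod 31); (19|31)=+1, (20|31)=+1; sign (−1)^0·+1^1·+1^0 = +1.
(a,b)_17: α=0, u≡16; β=1, v≡4 (mod 17); (16|17)=+1, (4|17)=+1; sign (−1)^0·+1^1·+1^0 = +1.
(a,b)_13: α=1, u≡8; β=1, v≡8 (mod 13); (8|13)=-1, (8|13)=-1; sign (−1)^0·-1^1·-1^1 = +1.
(a,b)_3: α=-4, u≡2; β=-2, v≡2 (mod 3); (2|3)=-1, (2|3)=-1; sign (−1)^0·-1^-2·-1^-4 = +1.
(a,b)_∞: sgn(1683305)=+, sgn(9758119085)=+, so +1.
(a,b)_5: α=-3, u≡4; β=-1, v≡3 (mod 5); (4|5)=+1, (3|5)=-1; sign (−1)^0·+1^-1·-1^-3 = -1.
(a,b)_7: α=0, u≡4; β=2, v≡1 (mod 7); (4|7)=+1, (1|7)=+1; sign (−1)^0·+1^2·+1^0 = +1.
(a,b)_47: α=1, u≡3; β=1, v≡21 (mod 47); (3|47)=+1, (21|47)=+1; sign (−1)^1·+1^1·+1^1 = -1.
(a,b)_11: α=4, u≡6; β=3, v≡1 (mod 11); (6|11)=-1, (1|11)=+1; sign (−1)^0·-1^3·+1^4 = -1.
(a,b)_2: α=-6, β=2; u≡1, v≡5 (mod 8); ε(u)ε(v)=0·0, αω(v)=-6·1, βω(u)=2·0; sum ≡ 0  ⇒  +1.
(a,b)_29: α=1, u≡13; β=1, v≡21 (mod 29); (13|29)=+1, (21|29)=-1; sign (−1)^0·+1^1·-1^1 = -1.
(a,b)_19: α=1, u≡9; β=1, v≡18 (mod 19); (9|19)=+1, (18|19)=-1; sign (−1)^1·+1^1·-1^1 = +1.
|Ram(1683305, 9758119085)| = 4, even; anisotropic at {5, 11, 29, 47}.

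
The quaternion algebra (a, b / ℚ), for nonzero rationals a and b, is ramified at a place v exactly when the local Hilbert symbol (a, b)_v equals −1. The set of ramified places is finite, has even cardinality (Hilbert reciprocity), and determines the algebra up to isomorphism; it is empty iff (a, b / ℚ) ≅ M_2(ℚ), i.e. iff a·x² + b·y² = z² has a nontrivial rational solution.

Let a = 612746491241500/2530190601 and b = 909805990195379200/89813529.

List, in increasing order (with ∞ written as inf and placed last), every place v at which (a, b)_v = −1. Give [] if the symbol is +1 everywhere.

[2, 5]

(a, b) ≡ (1198615, 6951967) mod (ℚ^×)²; places V = {2, 3, 5, 7, 11, 13, 17, 19, 23, 29, 31, 37, ∞}.
(a,b)_11: α=1, u≡2; β=1, v≡9 (mod 11); (2|11)=-1, (9|11)=+1; sign (−1)^1·-1^1·+1^1 = +1.
(a,b)_17: α=2, u≡1; β=2, v≡1 (mod 17); (1|17)=+1, (1|17)=+1; sign (−1)^0·+1^2·+1^2 = +1.
(a,b)_37: α=1, u≡17; β=1, v≡2 (mod 37); (17|37)=-1, (2|37)=-1; sign (−1)^0·-1^1·-1^1 = +1.
(a,b)_19: α=3, u≡16; β=3, v≡12 (mod 19); (16|19)=+1, (12|19)=-1; sign (−1)^1·+1^3·-1^3 = +1.
(a,b)_5: α=3, u≡2; β=2, v≡2 (mod 5); (2|5)=-1, (2|5)=-1; sign (−1)^0·-1^2·-1^3 = -1.
(a,b)_13: α=0, u≡6; β=-2, v≡1 (mod 13); (6|13)=-1, (1|13)=+1; sign (−1)^0·-1^-2·+1^0 = +1.
(a,b)_7: α=2, u≡3; β=2, v≡1 (mod 7); (3|7)=-1, (1|7)=+1; sign (−1)^0·-1^2·+1^2 = +1.
(a,b)_29: α=0, u≡20; β=1, v≡20 (mod 29); (20|29)=+1, (20|29)=+1; sign (−1)^0·+1^1·+1^0 = +1.
(a,b)_23: α=-2, u≡4; β=0, v≡7 (mod 23); (4|23)=+1, (7|23)=-1; sign (−1)^0·+1^0·-1^-2 = +1.
(a,b)_∞: sgn(1198615)=+, sgn(6951967)=+, so +1.
(a,b)_31: α=1, u≡5; β=1, v≡6 (mod 31); (5|31)=+1, (6|31)=-1; sign (−1)^1·+1^1·-1^1 = +1.
(a,b)_2: α=2, β=10; u≡7, v≡7 (mod 8); ε(u)ε(v)=1·1, αω(v)=2·0, βω(u)=10·0; sum ≡ 1  ⇒  -1.
(a,b)_3: α=-14, u≡1; β=-12, v≡1 (mod 3); (1|3)=+1, (1|3)=+1; sign (−1)^0·+1^-12·+1^-14 = +1.
Ram(1198615, 6951967) = {2, 5}; no ℚ_2-point on the conic.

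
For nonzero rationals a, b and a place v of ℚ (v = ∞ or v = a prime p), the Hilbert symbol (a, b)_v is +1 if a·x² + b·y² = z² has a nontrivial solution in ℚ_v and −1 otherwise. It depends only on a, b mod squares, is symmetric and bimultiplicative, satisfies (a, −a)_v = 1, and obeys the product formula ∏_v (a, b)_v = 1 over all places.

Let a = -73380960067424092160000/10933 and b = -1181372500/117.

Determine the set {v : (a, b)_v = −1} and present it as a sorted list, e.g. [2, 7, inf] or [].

Mod squares: a ≡ -4862, b ≡ -17017. Check v ∈ {∞, 2, 3, 5, 7, 11, 13, 17, 19, 29}.
v=3: a=3^0·(≡1), b=3^-2·(≡2) mod 3; (1|3)=+1, (2|3)=-1; (−1)^{0·-2·1}·(+1)^-2·(-1)^0 = +1.
v=2: v_2(a)=23, v_2(b)=2; units ≡ 1, 7 (mod 8); ε·ε+αω+βω = 0·1+23·0+2·0 ≡ 0  ⇒  (a,b)_2 = +1.
v=5: a=5^4·(≡3), b=5^4·(≡2) mod 5; (3|5)=-1, (2|5)=-1; (−1)^{4·4·2}·(-1)^4·(-1)^4 = +1.
v=19: a=19^2·(≡12), b=19^2·(≡1) mod 19; (12|19)=-1, (1|19)=+1; (−1)^{2·2·9}·(-1)^2·(+1)^2 = +1.
v=11: a=11^5·(≡9), b=11^1·(≡3) mod 11; (9|11)=+1, (3|11)=+1; (−1)^{5·1·5}·(+1)^1·(+1)^5 = -1.
v=17: a=17^3·(≡5), b=17^1·(≡1) mod 17; (5|17)=-1, (1|17)=+1; (−1)^{3·1·8}·(-1)^1·(+1)^3 = -1.
v=13: a=13^-1·(≡10), b=13^-1·(≡12) mod 13; (10|13)=+1, (12|13)=+1; (−1)^{-1·-1·6}·(+1)^-1·(+1)^-1 = +1.
v=∞: -4862 < 0 and -17017 < 0  ⇒  (a,b)_∞ = -1.
v=7: a=7^2·(≡6), b=7^1·(≡3) mod 7; (6|7)=-1, (3|7)=-1; (−1)^{2·1·3}·(-1)^1·(-1)^2 = -1.
v=29: a=29^-2·(≡2), b=29^0·(≡7) mod 29; (2|29)=-1, (7|29)=+1; (−1)^{-2·0·14}·(-1)^0·(+1)^-2 = +1.
Ram(-4862, -17017) = {7, 11, 17, ∞}; no ℚ_7-point on the conic.

[7, 11, 17, inf]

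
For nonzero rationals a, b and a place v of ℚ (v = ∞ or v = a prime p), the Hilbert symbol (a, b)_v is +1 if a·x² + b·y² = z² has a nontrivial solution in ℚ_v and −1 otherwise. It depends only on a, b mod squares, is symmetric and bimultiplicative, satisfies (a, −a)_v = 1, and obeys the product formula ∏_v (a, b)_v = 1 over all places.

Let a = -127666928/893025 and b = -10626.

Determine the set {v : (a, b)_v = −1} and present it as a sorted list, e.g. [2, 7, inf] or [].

Mod squares: a ≡ -23, b ≡ -10626. Check v ∈ {∞, 2, 3, 5, 7, 11, 19, 23, 31}.
v=2: v_2(a)=4, v_2(b)=1; units ≡ 1, 7 (mod 8); ε·ε+αω+βω = 0·1+4·0+1·0 ≡ 0  ⇒  (a,b)_2 = +1.
v=11: a=11^0·(≡7), b=11^1·(≡2) mod 11; (7|11)=-1, (2|11)=-1; (−1)^{0·1·5}·(-1)^1·(-1)^0 = -1.
v=5: a=5^-2·(≡2), b=5^0·(≡4) mod 5; (2|5)=-1, (4|5)=+1; (−1)^{-2·0·2}·(-1)^0·(+1)^-2 = +1.
v=7: a=7^-2·(≡6), b=7^1·(≡1) mod 7; (6|7)=-1, (1|7)=+1; (−1)^{-2·1·3}·(-1)^1·(+1)^-2 = -1.
v=∞: -23 < 0 and -10626 < 0  ⇒  (a,b)_∞ = -1.
v=23: a=23^1·(≡21), b=23^1·(≡21) mod 23; (21|23)=-1, (21|23)=-1; (−1)^{1·1·11}·(-1)^1·(-1)^1 = -1.
v=19: a=19^2·(≡3), b=19^0·(≡14) mod 19; (3|19)=-1, (14|19)=-1; (−1)^{2·0·9}·(-1)^0·(-1)^2 = +1.
v=31: a=31^2·(≡10), b=31^0·(≡7) mod 31; (10|31)=+1, (7|31)=+1; (−1)^{2·0·15}·(+1)^0·(+1)^2 = +1.
v=3: a=3^-6·(≡1), b=3^1·(≡1) mod 3; (1|3)=+1, (1|3)=+1; (−1)^{-6·1·1}·(+1)^1·(+1)^-6 = +1.
Ram(-23, -10626) = {7, 11, 23, ∞}; no ℚ_7-point on the conic.

[7, 11, 23, inf]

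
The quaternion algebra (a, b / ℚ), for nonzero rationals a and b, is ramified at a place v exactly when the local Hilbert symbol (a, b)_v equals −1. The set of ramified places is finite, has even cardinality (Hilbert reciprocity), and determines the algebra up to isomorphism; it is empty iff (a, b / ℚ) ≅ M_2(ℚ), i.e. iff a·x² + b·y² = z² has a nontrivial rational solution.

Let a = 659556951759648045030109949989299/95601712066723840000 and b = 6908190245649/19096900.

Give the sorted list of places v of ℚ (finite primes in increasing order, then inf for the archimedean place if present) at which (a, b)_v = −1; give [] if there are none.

(a, b) ≡ (259, 13209) mod (ℚ^×)²; places V = {2, 3, 5, 7, 11, 17, 19, 23, 37, ∞}.
(a,b)_11: α=10, u≡10; β=4, v≡4 (mod 11); (10|11)=-1, (4|11)=+1; sign (−1)^0·-1^4·+1^10 = +1.
(a,b)_37: α=3, u≡33; β=1, v≡32 (mod 37); (33|37)=+1, (32|37)=-1; sign (−1)^0·+1^1·-1^3 = -1.
(a,b)_2: α=-22, β=-2; u≡3, v≡1 (mod 8); ε(u)ε(v)=1·0, αω(v)=-22·0, βω(u)=-2·1; sum ≡ 0  ⇒  +1.
(a,b)_17: α=2, u≡1; β=1, v≡5 (mod 17); (1|17)=+1, (5|17)=-1; sign (−1)^0·+1^1·-1^2 = +1.
(a,b)_19: α=-4, u≡15; β=-2, v≡11 (mod 19); (15|19)=-1, (11|19)=+1; sign (−1)^0·-1^-2·+1^-4 = +1.
(a,b)_5: α=-4, u≡1; β=-2, v≡4 (mod 5); (1|5)=+1, (4|5)=+1; sign (−1)^0·+1^-2·+1^-4 = +1.
(a,b)_3: α=16, u≡1; β=7, v≡2 (mod 3); (1|3)=+1, (2|3)=-1; sign (−1)^0·+1^7·-1^16 = +1.
(a,b)_23: α=-4, u≡2; β=-2, v≡14 (mod 23); (2|23)=+1, (14|23)=-1; sign (−1)^0·+1^-2·-1^-4 = +1.
(a,b)_7: α=9, u≡2; β=3, v≡4 (mod 7); (2|7)=+1, (4|7)=+1; sign (−1)^1·+1^3·+1^9 = -1.
(a,b)_∞: sgn(259)=+, sgn(13209)=+, so +1.
Ram(259, 13209) = {7, 37}; no ℚ_7-point on the conic.

[7, 37]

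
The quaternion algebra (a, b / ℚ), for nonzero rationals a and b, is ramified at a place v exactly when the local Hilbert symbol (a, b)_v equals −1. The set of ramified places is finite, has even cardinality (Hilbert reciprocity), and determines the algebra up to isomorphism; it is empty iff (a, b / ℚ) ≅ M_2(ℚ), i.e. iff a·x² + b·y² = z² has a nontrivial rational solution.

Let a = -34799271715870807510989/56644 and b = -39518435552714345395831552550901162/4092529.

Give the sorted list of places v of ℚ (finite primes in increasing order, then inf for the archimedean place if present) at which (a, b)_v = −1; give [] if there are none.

(a, b) ≡ (-29, -2860618) mod (ℚ^×)²; places V = {2, 3, 7, 13, 17, 23, 29, 31, 37, 43, ∞}.
(a,b)_23: α=2, u≡11; β=2, v≡17 (mod 23); (11|23)=-1, (17|23)=-1; sign (−1)^0·-1^2·-1^2 = +1.
(a,b)_3: α=8, u≡1; β=12, v≡2 (mod 3); (1|3)=+1, (2|3)=-1; sign (−1)^0·+1^12·-1^8 = +1.
(a,b)_2: α=-2, β=1; u≡3, v≡3 (mod 8); ε(u)ε(v)=1·1, αω(v)=-2·1, βω(u)=1·1; sum ≡ 0  ⇒  +1.
(a,b)_43: α=2, u≡38; β=3, v≡13 (mod 43); (38|43)=+1, (13|43)=+1; sign (−1)^0·+1^3·+1^2 = +1.
(a,b)_∞: sgn(-29)=−, sgn(-2860618)=−, so -1.
(a,b)_29: α=3, u≡7; β=5, v≡13 (mod 29); (7|29)=+1, (13|29)=+1; sign (−1)^0·+1^5·+1^3 = +1.
(a,b)_13: α=2, u≡12; β=4, v≡7 (mod 13); (12|13)=+1, (7|13)=-1; sign (−1)^0·+1^4·-1^2 = +1.
(a,b)_17: α=-2, u≡10; β=-4, v≡6 (mod 17); (10|17)=-1, (6|17)=-1; sign (−1)^0·-1^-4·-1^-2 = +1.
(a,b)_31: α=2, u≡16; β=3, v≡9 (mod 31); (16|31)=+1, (9|31)=+1; sign (−1)^0·+1^3·+1^2 = +1.
(a,b)_37: α=2, u≡31; β=3, v≡21 (mod 37); (31|37)=-1, (21|37)=+1; sign (−1)^0·-1^3·+1^2 = -1.
(a,b)_7: α=-2, u≡6; β=-2, v≡2 (mod 7); (6|7)=-1, (2|7)=+1; sign (−1)^0·-1^-2·+1^-2 = +1.
(-29, -2860618 / ℚ) ramifies at {37, ∞}: a division algebra.

[37, inf]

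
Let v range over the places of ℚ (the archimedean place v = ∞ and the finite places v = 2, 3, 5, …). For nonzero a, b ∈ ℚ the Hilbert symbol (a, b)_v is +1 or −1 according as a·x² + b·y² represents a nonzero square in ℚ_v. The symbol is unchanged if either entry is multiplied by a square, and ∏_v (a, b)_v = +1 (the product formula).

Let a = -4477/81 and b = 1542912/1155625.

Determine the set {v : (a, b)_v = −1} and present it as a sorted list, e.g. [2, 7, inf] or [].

Mod squares: a ≡ -37, b ≡ 123. Check v ∈ {∞, 2, 3, 5, 7, 11, 37, 41, 43}.
v=41: a=41^0·(≡8), b=41^1·(≡6) mod 41; (8|41)=+1, (6|41)=-1; (−1)^{0·1·20}·(+1)^1·(-1)^0 = +1.
v=37: a=37^1·(≡25), b=37^0·(≡3) mod 37; (25|37)=+1, (3|37)=+1; (−1)^{1·0·18}·(+1)^0·(+1)^1 = +1.
v=∞: -37 < 0 and 123 > 0  ⇒  (a,b)_∞ = +1.
v=11: a=11^2·(≡10), b=11^0·(≡7) mod 11; (10|11)=-1, (7|11)=-1; (−1)^{2·0·5}·(-1)^0·(-1)^2 = +1.
v=2: v_2(a)=0, v_2(b)=8; units ≡ 3, 3 (mod 8); ε·ε+αω+βω = 1·1+0·1+8·1 ≡ 1  ⇒  (a,b)_2 = -1.
v=5: a=5^0·(≡3), b=5^-4·(≡3) mod 5; (3|5)=-1, (3|5)=-1; (−1)^{0·-4·2}·(-1)^-4·(-1)^0 = +1.
v=3: a=3^-4·(≡2), b=3^1·(≡2) mod 3; (2|3)=-1, (2|3)=-1; (−1)^{-4·1·1}·(-1)^1·(-1)^-4 = -1.
v=43: a=43^0·(≡1), b=43^-2·(≡5) mod 43; (1|43)=+1, (5|43)=-1; (−1)^{0·-2·21}·(+1)^-2·(-1)^0 = +1.
v=7: a=7^0·(≡6), b=7^2·(≡1) mod 7; (6|7)=-1, (1|7)=+1; (−1)^{0·2·3}·(-1)^2·(+1)^0 = +1.
(-37, 123 / ℚ) ramifies at {2, 3}: a division algebra.

[2, 3]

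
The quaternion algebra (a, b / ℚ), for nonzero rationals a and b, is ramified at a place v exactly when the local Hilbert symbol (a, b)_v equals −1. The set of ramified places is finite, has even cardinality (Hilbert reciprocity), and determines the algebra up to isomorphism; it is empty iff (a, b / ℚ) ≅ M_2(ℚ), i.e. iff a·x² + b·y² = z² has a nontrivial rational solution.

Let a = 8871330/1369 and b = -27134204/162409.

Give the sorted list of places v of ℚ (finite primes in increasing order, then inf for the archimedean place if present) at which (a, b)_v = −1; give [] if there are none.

[13, 19]

Mod squares: a ≡ 16770, b ≡ -18791. Check v ∈ {∞, 2, 3, 5, 13, 19, 23, 31, 37, 43}.
v=5: a=5^1·(≡4), b=5^0·(≡4) mod 5; (4|5)=+1, (4|5)=+1; (−1)^{1·0·2}·(+1)^0·(+1)^1 = +1.
v=37: a=37^-2·(≡25), b=37^0·(≡35) mod 37; (25|37)=+1, (35|37)=-1; (−1)^{-2·0·18}·(+1)^0·(-1)^-2 = +1.
v=19: a=19^0·(≡2), b=19^3·(≡14) mod 19; (2|19)=-1, (14|19)=-1; (−1)^{0·3·9}·(-1)^3·(-1)^0 = -1.
v=23: a=23^2·(≡6), b=23^1·(≡10) mod 23; (6|23)=+1, (10|23)=-1; (−1)^{2·1·11}·(+1)^1·(-1)^2 = +1.
v=∞: 16770 > 0 and -18791 < 0  ⇒  (a,b)_∞ = +1.
v=3: a=3^1·(≡1), b=3^0·(≡1) mod 3; (1|3)=+1, (1|3)=+1; (−1)^{1·0·1}·(+1)^0·(+1)^1 = +1.
v=13: a=13^1·(≡10), b=13^-2·(≡6) mod 13; (10|13)=+1, (6|13)=-1; (−1)^{1·-2·6}·(+1)^-2·(-1)^1 = -1.
v=2: v_2(a)=1, v_2(b)=2; units ≡ 1, 1 (mod 8); ε·ε+αω+βω = 0·0+1·0+2·0 ≡ 0  ⇒  (a,b)_2 = +1.
v=31: a=31^0·(≡12), b=31^-2·(≡29) mod 31; (12|31)=-1, (29|31)=-1; (−1)^{0·-2·15}·(-1)^-2·(-1)^0 = +1.
v=43: a=43^1·(≡19), b=43^1·(≡23) mod 43; (19|43)=-1, (23|43)=+1; (−1)^{1·1·21}·(-1)^1·(+1)^1 = +1.
(16770, -18791 / ℚ) ramifies at {13, 19}: a division algebra.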